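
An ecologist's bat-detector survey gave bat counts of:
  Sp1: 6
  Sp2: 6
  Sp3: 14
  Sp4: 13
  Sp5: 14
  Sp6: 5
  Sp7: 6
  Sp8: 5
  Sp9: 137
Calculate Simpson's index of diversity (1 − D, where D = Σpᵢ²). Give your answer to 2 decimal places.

Total N = 6+6+14+13+14+5+6+5+137 = 206, so the proportions are 0.0291, 0.0291, 0.068, 0.0631, 0.068, 0.0243, 0.0291, 0.0243, 0.665 (working shown to 4 dp, full precision carried).
D = 0.0291² + 0.0291² + 0.068² + 0.0631² + 0.068² + 0.0243² + 0.0291² + 0.0243² + 0.665² = 0.0008 + 0.0008 + 0.0046 + 0.0040 + 0.0046 + 0.0006 + 0.0008 + 0.0006 + 0.4423 = 0.4592.
So 1 − D = 0.5408, i.e. 0.54 to 2 decimal places.

0.54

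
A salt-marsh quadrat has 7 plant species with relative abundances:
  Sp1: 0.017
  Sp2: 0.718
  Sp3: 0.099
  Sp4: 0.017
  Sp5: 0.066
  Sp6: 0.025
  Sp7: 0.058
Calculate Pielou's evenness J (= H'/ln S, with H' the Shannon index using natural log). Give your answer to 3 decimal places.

H' = −Σ pᵢ ln pᵢ = −((-0.06927) + (-0.23786) + (-0.22895) + (-0.06927) + (-0.17939) + (-0.09222) + (-0.16514)) = 1.04211 (working shown to 5 dp, full precision carried).
With S = 7 species, ln S = 1.94591, so J = 1.04211/1.94591 = 0.53554, i.e. 0.536 to 3 decimal places.

0.536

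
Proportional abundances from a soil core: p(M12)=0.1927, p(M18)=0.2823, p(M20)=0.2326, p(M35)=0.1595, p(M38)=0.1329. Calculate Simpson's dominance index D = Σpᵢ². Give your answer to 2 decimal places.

0.21

D = 0.1927² + 0.2823² + 0.2326² + 0.1595² + 0.1329² = 0.0371 + 0.0797 + 0.0541 + 0.0254 + 0.0177 = 0.2140 (working shown to 4 dp, full precision carried).
To 2 decimal places, D = 0.21.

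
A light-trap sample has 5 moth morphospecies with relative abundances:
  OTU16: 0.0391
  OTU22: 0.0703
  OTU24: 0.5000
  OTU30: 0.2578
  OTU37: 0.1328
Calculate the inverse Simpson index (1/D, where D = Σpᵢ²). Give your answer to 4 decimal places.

2.9363

D = 0.0391² + 0.0703² + 0.5² + 0.2578² + 0.1328² = 0.0015288 + 0.0049421 + 0.2500000 + 0.0664608 + 0.0176358 = 0.3405676 (working shown to 7 dp, full precision carried).
So 1/D = 2.936275, i.e. 2.9363 to 4 decimal places.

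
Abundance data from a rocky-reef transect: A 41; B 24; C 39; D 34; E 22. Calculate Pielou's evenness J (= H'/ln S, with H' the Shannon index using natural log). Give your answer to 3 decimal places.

0.981

Total N = 41+24+39+34+22 = 160, so the proportions are 0.25625, 0.15, 0.24375, 0.2125, 0.1375 (working shown to 5 dp, full precision carried).
H' = −Σ pᵢ ln pᵢ = −((-0.34891) + (-0.28457) + (-0.34408) + (-0.32912) + (-0.27282)) = 1.57950.
With S = 5 species, ln S = 1.60944, so J = 1.57950/1.60944 = 0.98140, i.e. 0.981 to 3 decimal places.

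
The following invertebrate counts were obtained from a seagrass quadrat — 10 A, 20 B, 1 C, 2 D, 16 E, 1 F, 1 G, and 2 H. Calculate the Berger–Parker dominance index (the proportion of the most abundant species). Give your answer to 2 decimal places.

Total N = 10+20+1+2+16+1+1+2 = 53, so the proportions are 0.1887, 0.3774, 0.0189, 0.0377, 0.3019, 0.0189, 0.0189, 0.0377 (working shown to 4 dp, full precision carried).
The largest proportion is 0.3774, i.e. d = 0.38 to 2 decimal places.

0.38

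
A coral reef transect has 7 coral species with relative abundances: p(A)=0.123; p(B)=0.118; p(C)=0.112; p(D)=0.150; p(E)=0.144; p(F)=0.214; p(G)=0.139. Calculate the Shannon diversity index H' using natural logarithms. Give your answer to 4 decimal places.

1.9230

Each pᵢ ln pᵢ term (working shown to 6 dp, full precision carried): 0.123×(-2.095571)=-0.257755, 0.118×(-2.137071)=-0.252174, 0.112×(-2.189256)=-0.245197, 0.15×(-1.897120)=-0.284568, 0.144×(-1.937942)=-0.279064, 0.214×(-1.541779)=-0.329941, 0.139×(-1.973281)=-0.274286.
Sum = -1.922985, so H' = 1.9230.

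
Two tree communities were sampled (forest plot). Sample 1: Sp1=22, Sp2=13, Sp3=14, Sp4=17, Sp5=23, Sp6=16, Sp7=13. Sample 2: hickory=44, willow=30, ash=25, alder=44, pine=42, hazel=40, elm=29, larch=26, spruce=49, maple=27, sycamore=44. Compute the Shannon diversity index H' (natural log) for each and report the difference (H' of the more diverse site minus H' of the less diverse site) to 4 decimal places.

Sample 1: N=118, proportions 0.186441, 0.110169, 0.118644, 0.144068, 0.194915, 0.135593, 0.110169, giving H' = 1.920847 (working shown to 6 dp, full precision carried).
Sample 2: N=400, proportions 0.11, 0.075, 0.0625, 0.11, 0.105, 0.1, 0.0725, 0.065, 0.1225, 0.0675, 0.11, giving H' = 2.369947.
Difference = |1.920847 − 2.369947| = 0.449100, i.e. 0.4491 to 4 decimal places.

0.4491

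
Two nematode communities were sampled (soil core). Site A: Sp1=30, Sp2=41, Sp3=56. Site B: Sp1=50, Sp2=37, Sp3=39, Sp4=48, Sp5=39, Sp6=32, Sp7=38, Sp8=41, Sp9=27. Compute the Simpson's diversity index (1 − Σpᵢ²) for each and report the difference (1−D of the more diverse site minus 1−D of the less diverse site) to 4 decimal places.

0.2401

Site A: N=127, proportions 0.2362205, 0.3228346, 0.4409449, giving 1−D = 0.6455453 (working shown to 7 dp, full precision carried).
Site B: N=351, proportions 0.1424501, 0.1054131, 0.1111111, 0.1367521, 0.1111111, 0.0911681, 0.1082621, 0.1168091, 0.0769231, giving 1−D = 0.8856097.
Difference = |0.6455453 − 0.8856097| = 0.2400644, i.e. 0.2401 to 4 decimal places.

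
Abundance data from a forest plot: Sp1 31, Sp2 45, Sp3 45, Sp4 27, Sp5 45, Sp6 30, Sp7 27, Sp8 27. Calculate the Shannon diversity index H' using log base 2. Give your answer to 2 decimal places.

Total N = 31+45+45+27+45+30+27+27 = 277, so the proportions are 0.1119, 0.1625, 0.1625, 0.0975, 0.1625, 0.1083, 0.0975, 0.0975 (working shown to 4 dp, full precision carried).
Each pᵢ log₂ pᵢ term: 0.1119×(-3.1595)=-0.3536, 0.1625×(-2.6219)=-0.4259, 0.1625×(-2.6219)=-0.4259, 0.0975×(-3.3589)=-0.3274, 0.1625×(-2.6219)=-0.4259, 0.1083×(-3.2069)=-0.3473, 0.0975×(-3.3589)=-0.3274, 0.0975×(-3.3589)=-0.3274.
Sum = -2.9609, so H' = 2.96.

2.96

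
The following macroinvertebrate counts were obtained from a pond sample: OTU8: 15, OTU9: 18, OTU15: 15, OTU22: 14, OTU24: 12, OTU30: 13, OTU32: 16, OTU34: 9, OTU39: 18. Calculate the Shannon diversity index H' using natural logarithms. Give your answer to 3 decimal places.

Total N = 15+18+15+14+12+13+16+9+18 = 130, so the proportions are 0.11538, 0.13846, 0.11538, 0.10769, 0.09231, 0.1, 0.12308, 0.06923, 0.13846 (working shown to 5 dp, full precision carried).
Each pᵢ ln pᵢ term: 0.11538×(-2.15948)=-0.24917, 0.13846×(-1.97716)=-0.27376, 0.11538×(-2.15948)=-0.24917, 0.10769×(-2.22848)=-0.23999, 0.09231×(-2.38263)=-0.21993, 0.1×(-2.30259)=-0.23026, 0.12308×(-2.09495)=-0.25784, 0.06923×(-2.67031)=-0.18487, 0.13846×(-1.97716)=-0.27376.
Sum = -2.17875, so H' = 2.179.

2.179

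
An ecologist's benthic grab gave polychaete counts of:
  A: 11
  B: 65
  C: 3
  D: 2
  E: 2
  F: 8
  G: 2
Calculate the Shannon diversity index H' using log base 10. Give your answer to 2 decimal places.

0.47

Total N = 11+65+3+2+2+8+2 = 93, so the proportions are 0.1183, 0.6989, 0.0323, 0.0215, 0.0215, 0.086, 0.0215 (working shown to 4 dp, full precision carried).
Each pᵢ log₁₀ pᵢ term: 0.1183×(-0.9271)=-0.1097, 0.6989×(-0.1556)=-0.1087, 0.0323×(-1.4914)=-0.0481, 0.0215×(-1.6675)=-0.0359, 0.0215×(-1.6675)=-0.0359, 0.086×(-1.0654)=-0.0916, 0.0215×(-1.6675)=-0.0359.
Sum = -0.4657, so H' = 0.47.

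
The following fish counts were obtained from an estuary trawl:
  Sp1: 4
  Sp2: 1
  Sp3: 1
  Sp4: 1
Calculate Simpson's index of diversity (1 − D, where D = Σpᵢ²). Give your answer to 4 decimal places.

Total N = 4+1+1+1 = 7, so the proportions are 0.571429, 0.142857, 0.142857, 0.142857 (working shown to 6 dp, full precision carried).
D = 0.571429² + 0.142857² + 0.142857² + 0.142857² = 0.326531 + 0.020408 + 0.020408 + 0.020408 = 0.387755.
So 1 − D = 0.612245, i.e. 0.6122 to 4 decimal places.

0.6122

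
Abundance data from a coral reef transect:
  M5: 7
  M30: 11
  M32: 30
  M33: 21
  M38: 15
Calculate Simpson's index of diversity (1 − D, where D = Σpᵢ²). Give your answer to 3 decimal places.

0.754

Total N = 7+11+30+21+15 = 84, so the proportions are 0.08333, 0.13095, 0.35714, 0.25, 0.17857 (working shown to 5 dp, full precision carried).
D = 0.08333² + 0.13095² + 0.35714² + 0.25² + 0.17857² = 0.00694 + 0.01715 + 0.12755 + 0.06250 + 0.03189 = 0.24603.
So 1 − D = 0.75397, i.e. 0.754 to 3 decimal places.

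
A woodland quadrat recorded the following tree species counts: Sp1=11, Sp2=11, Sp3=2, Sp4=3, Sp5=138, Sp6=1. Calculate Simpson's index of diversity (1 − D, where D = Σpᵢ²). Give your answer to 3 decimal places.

0.300

Total N = 11+11+2+3+138+1 = 166, so the proportions are 0.06627, 0.06627, 0.01205, 0.01807, 0.83133, 0.00602 (working shown to 5 dp, full precision carried).
D = 0.06627² + 0.06627² + 0.01205² + 0.01807² + 0.83133² + 0.00602² = 0.00439 + 0.00439 + 0.00015 + 0.00033 + 0.69110 + 0.00004 = 0.70039.
So 1 − D = 0.29961, i.e. 0.300 to 3 decimal places.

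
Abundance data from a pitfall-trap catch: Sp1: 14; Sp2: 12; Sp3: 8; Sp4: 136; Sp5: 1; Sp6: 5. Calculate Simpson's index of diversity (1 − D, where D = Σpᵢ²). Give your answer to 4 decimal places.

0.3890

Total N = 14+12+8+136+1+5 = 176, so the proportions are 0.079545, 0.068182, 0.045455, 0.772727, 0.005682, 0.028409 (working shown to 6 dp, full precision carried).
D = 0.079545² + 0.068182² + 0.045455² + 0.772727² + 0.005682² + 0.028409² = 0.006327 + 0.004649 + 0.002066 + 0.597107 + 0.000032 + 0.000807 = 0.610989.
So 1 − D = 0.389011, i.e. 0.3890 to 4 decimal places.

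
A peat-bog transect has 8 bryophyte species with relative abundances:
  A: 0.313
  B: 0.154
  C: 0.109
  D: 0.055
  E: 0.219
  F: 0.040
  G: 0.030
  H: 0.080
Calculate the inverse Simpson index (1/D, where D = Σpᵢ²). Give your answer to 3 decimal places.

D = 0.313² + 0.154² + 0.109² + 0.055² + 0.219² + 0.04² + 0.03² + 0.08² = 0.0979690 + 0.0237160 + 0.0118810 + 0.0030250 + 0.0479610 + 0.0016000 + 0.0009000 + 0.0064000 = 0.1934520 (working shown to 7 dp, full precision carried).
So 1/D = 5.16924, i.e. 5.169 to 3 decimal places.

5.169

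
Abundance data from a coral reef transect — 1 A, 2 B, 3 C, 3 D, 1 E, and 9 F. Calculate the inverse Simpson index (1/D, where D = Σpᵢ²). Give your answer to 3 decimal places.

Total N = 1+2+3+3+1+9 = 19, so the proportions are 0.0526316, 0.1052632, 0.1578947, 0.1578947, 0.0526316, 0.4736842 (working shown to 7 dp, full precision carried).
D = 0.0526316² + 0.1052632² + 0.1578947² + 0.1578947² + 0.0526316² + 0.4736842² = 0.0027701 + 0.0110803 + 0.0249307 + 0.0249307 + 0.0027701 + 0.2243767 = 0.2908587.
So 1/D = 3.43810, i.e. 3.438 to 3 decimal places.

3.438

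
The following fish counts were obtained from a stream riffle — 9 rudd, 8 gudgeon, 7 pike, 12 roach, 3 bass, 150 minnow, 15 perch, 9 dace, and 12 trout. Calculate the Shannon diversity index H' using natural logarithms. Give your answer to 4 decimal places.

Total N = 9+8+7+12+3+150+15+9+12 = 225, so the proportions are 0.04, 0.035556, 0.031111, 0.053333, 0.013333, 0.666667, 0.066667, 0.04, 0.053333 (working shown to 6 dp, full precision carried).
Each pᵢ ln pᵢ term: 0.04×(-3.218876)=-0.128755, 0.035556×(-3.336659)=-0.118637, 0.031111×(-3.470190)=-0.107961, 0.053333×(-2.931194)=-0.156330, 0.013333×(-4.317488)=-0.057567, 0.666667×(-0.405465)=-0.270310, 0.066667×(-2.708050)=-0.180537, 0.04×(-3.218876)=-0.128755, 0.053333×(-2.931194)=-0.156330.
Sum = -1.305182, so H' = 1.3052.

1.3052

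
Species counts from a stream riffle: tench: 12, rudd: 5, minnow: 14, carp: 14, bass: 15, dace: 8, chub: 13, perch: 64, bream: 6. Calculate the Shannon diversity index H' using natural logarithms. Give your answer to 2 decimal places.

1.84

Total N = 12+5+14+14+15+8+13+64+6 = 151, so the proportions are 0.0795, 0.0331, 0.0927, 0.0927, 0.0993, 0.053, 0.0861, 0.4238, 0.0397 (working shown to 4 dp, full precision carried).
Each pᵢ ln pᵢ term: 0.0795×(-2.5324)=-0.2012, 0.0331×(-3.4078)=-0.1128, 0.0927×(-2.3782)=-0.2205, 0.0927×(-2.3782)=-0.2205, 0.0993×(-2.3092)=-0.2294, 0.053×(-2.9378)=-0.1556, 0.0861×(-2.4523)=-0.2111, 0.4238×(-0.8584)=-0.3638, 0.0397×(-3.2255)=-0.1282.
Sum = -1.8432, so H' = 1.84.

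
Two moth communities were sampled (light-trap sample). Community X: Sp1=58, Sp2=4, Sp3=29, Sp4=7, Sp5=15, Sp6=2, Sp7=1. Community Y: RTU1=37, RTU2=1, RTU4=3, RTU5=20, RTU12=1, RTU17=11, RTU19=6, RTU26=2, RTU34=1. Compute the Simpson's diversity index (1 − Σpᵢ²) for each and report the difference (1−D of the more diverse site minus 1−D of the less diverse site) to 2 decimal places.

0.05

Community X: N=116, proportions 0.5, 0.0345, 0.25, 0.0603, 0.1293, 0.0172, 0.0086, giving 1−D = 0.6656 (working shown to 4 dp, full precision carried).
Community Y: N=82, proportions 0.4512, 0.0122, 0.0366, 0.2439, 0.0122, 0.1341, 0.0732, 0.0244, 0.0122, giving 1−D = 0.7112.
Difference = |0.6656 − 0.7112| = 0.0456, i.e. 0.05 to 2 decimal places.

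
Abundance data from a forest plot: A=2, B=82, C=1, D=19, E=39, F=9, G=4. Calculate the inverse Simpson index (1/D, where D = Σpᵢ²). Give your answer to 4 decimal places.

Total N = 2+82+1+19+39+9+4 = 156, so the proportions are 0.0128205, 0.525641, 0.0064103, 0.1217949, 0.25, 0.0576923, 0.025641 (working shown to 7 dp, full precision carried).
D = 0.0128205² + 0.525641² + 0.0064103² + 0.1217949² + 0.25² + 0.0576923² + 0.025641² = 0.0001644 + 0.2762985 + 0.0000411 + 0.0148340 + 0.0625000 + 0.0033284 + 0.0006575 = 0.3578238.
So 1/D = 2.794672, i.e. 2.7947 to 4 decimal places.

2.7947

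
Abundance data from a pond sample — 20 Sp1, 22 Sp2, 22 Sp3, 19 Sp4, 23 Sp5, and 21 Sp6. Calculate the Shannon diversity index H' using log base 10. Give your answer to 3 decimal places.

Total N = 20+22+22+19+23+21 = 127, so the proportions are 0.15748, 0.17323, 0.17323, 0.14961, 0.1811, 0.16535 (working shown to 5 dp, full precision carried).
Each pᵢ log₁₀ pᵢ term: 0.15748×(-0.80277)=-0.12642, 0.17323×(-0.76138)=-0.13189, 0.17323×(-0.76138)=-0.13189, 0.14961×(-0.82505)=-0.12343, 0.1811×(-0.74208)=-0.13439, 0.16535×(-0.78158)=-0.12924.
Sum = -0.77727, so H' = 0.777.

0.777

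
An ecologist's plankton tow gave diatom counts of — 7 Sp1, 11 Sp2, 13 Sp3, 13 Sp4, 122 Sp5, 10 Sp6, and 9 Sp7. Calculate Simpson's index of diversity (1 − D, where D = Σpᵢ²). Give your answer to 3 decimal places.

0.545

Total N = 7+11+13+13+122+10+9 = 185, so the proportions are 0.03784, 0.05946, 0.07027, 0.07027, 0.65946, 0.05405, 0.04865 (working shown to 5 dp, full precision carried).
D = 0.03784² + 0.05946² + 0.07027² + 0.07027² + 0.65946² + 0.05405² + 0.04865² = 0.00143 + 0.00354 + 0.00494 + 0.00494 + 0.43489 + 0.00292 + 0.00237 = 0.45502.
So 1 − D = 0.54498, i.e. 0.545 to 3 decimal places.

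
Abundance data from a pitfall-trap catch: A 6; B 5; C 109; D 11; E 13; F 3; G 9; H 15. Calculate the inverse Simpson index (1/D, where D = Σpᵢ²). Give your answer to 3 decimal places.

Total N = 6+5+109+11+13+3+9+15 = 171, so the proportions are 0.035088, 0.02924, 0.637427, 0.064327, 0.076023, 0.017544, 0.052632, 0.087719 (working shown to 6 dp, full precision carried).
D = 0.035088² + 0.02924² + 0.637427² + 0.064327² + 0.076023² + 0.017544² + 0.052632² + 0.087719² = 0.001231 + 0.000855 + 0.406313 + 0.004138 + 0.005780 + 0.000308 + 0.002770 + 0.007695 = 0.429089.
So 1/D = 2.33052, i.e. 2.331 to 3 decimal places.

2.331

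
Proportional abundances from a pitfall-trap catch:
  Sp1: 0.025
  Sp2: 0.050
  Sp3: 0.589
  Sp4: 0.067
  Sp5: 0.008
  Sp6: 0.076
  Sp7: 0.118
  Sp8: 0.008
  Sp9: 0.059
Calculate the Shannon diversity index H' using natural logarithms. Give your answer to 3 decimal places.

Each pᵢ ln pᵢ term (working shown to 5 dp, full precision carried): 0.025×(-3.68888)=-0.09222, 0.05×(-2.99573)=-0.14979, 0.589×(-0.52933)=-0.31177, 0.067×(-2.70306)=-0.18111, 0.008×(-4.82831)=-0.03863, 0.076×(-2.57702)=-0.19585, 0.118×(-2.13707)=-0.25217, 0.008×(-4.82831)=-0.03863, 0.059×(-2.83022)=-0.16698.
Sum = -1.42715, so H' = 1.427.

1.427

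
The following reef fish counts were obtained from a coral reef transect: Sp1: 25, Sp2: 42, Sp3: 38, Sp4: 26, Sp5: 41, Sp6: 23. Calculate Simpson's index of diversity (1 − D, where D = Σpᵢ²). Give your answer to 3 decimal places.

Total N = 25+42+38+26+41+23 = 195, so the proportions are 0.12821, 0.21538, 0.19487, 0.13333, 0.21026, 0.11795 (working shown to 5 dp, full precision carried).
D = 0.12821² + 0.21538² + 0.19487² + 0.13333² + 0.21026² + 0.11795² = 0.01644 + 0.04639 + 0.03798 + 0.01778 + 0.04421 + 0.01391 = 0.17670.
So 1 − D = 0.82330, i.e. 0.823 to 3 decimal places.

0.823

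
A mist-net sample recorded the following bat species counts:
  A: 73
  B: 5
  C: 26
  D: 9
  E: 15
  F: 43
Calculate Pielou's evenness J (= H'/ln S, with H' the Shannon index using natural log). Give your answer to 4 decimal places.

Total N = 73+5+26+9+15+43 = 171, so the proportions are 0.426901, 0.02924, 0.152047, 0.052632, 0.087719, 0.251462 (working shown to 6 dp, full precision carried).
H' = −Σ pᵢ ln pᵢ = −((-0.363380) + (-0.103281) + (-0.286390) + (-0.154970) + (-0.213475) + (-0.347134)) = 1.468631.
With S = 6 species, ln S = 1.791759, so J = 1.468631/1.791759 = 0.819658, i.e. 0.8197 to 4 decimal places.

0.8197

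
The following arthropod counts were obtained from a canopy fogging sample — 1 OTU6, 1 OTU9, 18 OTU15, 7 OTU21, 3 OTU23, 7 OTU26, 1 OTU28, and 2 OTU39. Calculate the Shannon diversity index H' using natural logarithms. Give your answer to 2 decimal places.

Total N = 1+1+18+7+3+7+1+2 = 40, so the proportions are 0.025, 0.025, 0.45, 0.175, 0.075, 0.175, 0.025, 0.05 (working shown to 4 dp, full precision carried).
Each pᵢ ln pᵢ term: 0.025×(-3.6889)=-0.0922, 0.025×(-3.6889)=-0.0922, 0.45×(-0.7985)=-0.3593, 0.175×(-1.7430)=-0.3050, 0.075×(-2.5903)=-0.1943, 0.175×(-1.7430)=-0.3050, 0.025×(-3.6889)=-0.0922, 0.05×(-2.9957)=-0.1498.
Sum = -1.5901, so H' = 1.59.

1.59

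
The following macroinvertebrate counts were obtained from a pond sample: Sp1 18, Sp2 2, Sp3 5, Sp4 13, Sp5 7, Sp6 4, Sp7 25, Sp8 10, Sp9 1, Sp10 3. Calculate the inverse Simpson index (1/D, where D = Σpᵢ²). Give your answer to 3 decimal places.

5.858

Total N = 18+2+5+13+7+4+25+10+1+3 = 88, so the proportions are 0.2045455, 0.0227273, 0.0568182, 0.1477273, 0.0795455, 0.0454545, 0.2840909, 0.1136364, 0.0113636, 0.0340909 (working shown to 7 dp, full precision carried).
D = 0.2045455² + 0.0227273² + 0.0568182² + 0.1477273² + 0.0795455² + 0.0454545² + 0.2840909² + 0.1136364² + 0.0113636² + 0.0340909² = 0.0418388 + 0.0005165 + 0.0032283 + 0.0218233 + 0.0063275 + 0.0020661 + 0.0807076 + 0.0129132 + 0.0001291 + 0.0011622 = 0.1707128.
So 1/D = 5.85779, i.e. 5.858 to 3 decimal places.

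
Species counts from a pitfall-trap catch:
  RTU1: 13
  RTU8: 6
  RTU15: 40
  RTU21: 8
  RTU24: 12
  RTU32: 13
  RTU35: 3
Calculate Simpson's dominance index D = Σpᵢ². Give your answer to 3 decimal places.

Total N = 13+6+40+8+12+13+3 = 95, so the proportions are 0.13684, 0.06316, 0.42105, 0.08421, 0.12632, 0.13684, 0.03158 (working shown to 5 dp, full precision carried).
D = 0.13684² + 0.06316² + 0.42105² + 0.08421² + 0.12632² + 0.13684² + 0.03158² = 0.01873 + 0.00399 + 0.17729 + 0.00709 + 0.01596 + 0.01873 + 0.00100 = 0.24277.
To 3 decimal places, D = 0.243.

0.243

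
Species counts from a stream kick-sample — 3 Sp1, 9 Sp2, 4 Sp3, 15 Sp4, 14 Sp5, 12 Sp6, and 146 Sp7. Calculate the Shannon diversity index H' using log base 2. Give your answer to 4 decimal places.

1.5278

Total N = 3+9+4+15+14+12+146 = 203, so the proportions are 0.014778, 0.044335, 0.019704, 0.073892, 0.068966, 0.059113, 0.719212 (working shown to 6 dp, full precision carried).
Each pᵢ log₂ pᵢ term: 0.014778×(-6.080373)=-0.089858, 0.044335×(-4.495411)=-0.199304, 0.019704×(-5.665336)=-0.111632, 0.073892×(-3.758445)=-0.277718, 0.068966×(-3.857981)=-0.266068, 0.059113×(-4.080373)=-0.241204, 0.719212×(-0.475511)=-0.341993.
Sum = -1.527777, so H' = 1.5278.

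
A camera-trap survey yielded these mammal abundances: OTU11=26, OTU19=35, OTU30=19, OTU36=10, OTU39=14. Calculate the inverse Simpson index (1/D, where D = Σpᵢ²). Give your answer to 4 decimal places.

4.2283

Total N = 26+35+19+10+14 = 104, so the proportions are 0.25, 0.33653846, 0.18269231, 0.09615385, 0.13461538 (working shown to 8 dp, full precision carried).
D = 0.25² + 0.33653846² + 0.18269231² + 0.09615385² + 0.13461538² = 0.06250000 + 0.11325814 + 0.03337648 + 0.00924556 + 0.01812130 = 0.23650148.
So 1/D = 4.228303, i.e. 4.2283 to 4 decimal places.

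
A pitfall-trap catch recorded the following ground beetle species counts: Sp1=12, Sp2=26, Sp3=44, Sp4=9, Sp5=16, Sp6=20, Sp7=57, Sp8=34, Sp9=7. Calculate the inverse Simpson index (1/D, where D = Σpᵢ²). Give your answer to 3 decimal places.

6.370

Total N = 12+26+44+9+16+20+57+34+7 = 225, so the proportions are 0.0533333, 0.1155556, 0.1955556, 0.04, 0.0711111, 0.0888889, 0.2533333, 0.1511111, 0.0311111 (working shown to 7 dp, full precision carried).
D = 0.0533333² + 0.1155556² + 0.1955556² + 0.04² + 0.0711111² + 0.0888889² + 0.2533333² + 0.1511111² + 0.0311111² = 0.0028444 + 0.0133531 + 0.0382420 + 0.0016000 + 0.0050568 + 0.0079012 + 0.0641778 + 0.0228346 + 0.0009679 = 0.1569778.
So 1/D = 6.37033, i.e. 6.370 to 3 decimal places.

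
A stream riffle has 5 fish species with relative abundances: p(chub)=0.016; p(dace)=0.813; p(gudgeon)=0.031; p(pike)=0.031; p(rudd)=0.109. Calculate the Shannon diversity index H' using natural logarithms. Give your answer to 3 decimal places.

0.691

Each pᵢ ln pᵢ term (working shown to 5 dp, full precision carried): 0.016×(-4.13517)=-0.06616, 0.813×(-0.20702)=-0.16831, 0.031×(-3.47377)=-0.10769, 0.031×(-3.47377)=-0.10769, 0.109×(-2.21641)=-0.24159.
Sum = -0.69144, so H' = 0.691.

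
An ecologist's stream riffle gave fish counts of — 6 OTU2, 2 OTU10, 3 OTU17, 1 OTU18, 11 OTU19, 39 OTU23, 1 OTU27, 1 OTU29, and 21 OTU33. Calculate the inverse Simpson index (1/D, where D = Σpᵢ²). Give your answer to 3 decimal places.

Total N = 6+2+3+1+11+39+1+1+21 = 85, so the proportions are 0.0705882, 0.0235294, 0.0352941, 0.0117647, 0.1294118, 0.4588235, 0.0117647, 0.0117647, 0.2470588 (working shown to 7 dp, full precision carried).
D = 0.0705882² + 0.0235294² + 0.0352941² + 0.0117647² + 0.1294118² + 0.4588235² + 0.0117647² + 0.0117647² + 0.2470588² = 0.0049827 + 0.0005536 + 0.0012457 + 0.0001384 + 0.0167474 + 0.2105190 + 0.0001384 + 0.0001384 + 0.0610381 = 0.2955017.
So 1/D = 3.38407, i.e. 3.384 to 3 decimal places.

3.384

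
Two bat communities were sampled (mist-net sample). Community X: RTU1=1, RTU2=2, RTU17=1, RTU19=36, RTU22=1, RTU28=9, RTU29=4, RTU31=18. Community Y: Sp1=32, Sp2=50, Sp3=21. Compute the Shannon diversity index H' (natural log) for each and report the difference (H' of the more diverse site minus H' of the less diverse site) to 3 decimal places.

0.353

Community X: N=72, proportions 0.01389, 0.02778, 0.01389, 0.5, 0.01389, 0.125, 0.05556, 0.25, giving H' = 1.39139 (working shown to 5 dp, full precision carried).
Community Y: N=103, proportions 0.31068, 0.48544, 0.20388, giving H' = 1.03823.
Difference = |1.39139 − 1.03823| = 0.35316, i.e. 0.353 to 3 decimal places.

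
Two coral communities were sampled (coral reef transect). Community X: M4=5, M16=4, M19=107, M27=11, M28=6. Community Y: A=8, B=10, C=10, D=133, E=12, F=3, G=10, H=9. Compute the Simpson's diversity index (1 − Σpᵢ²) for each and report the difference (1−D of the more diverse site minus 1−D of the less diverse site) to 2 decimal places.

Community X: N=133, proportions 0.0376, 0.0301, 0.8045, 0.0827, 0.0451, giving 1−D = 0.3416 (working shown to 4 dp, full precision carried).
Community Y: N=195, proportions 0.041, 0.0513, 0.0513, 0.6821, 0.0615, 0.0154, 0.0513, 0.0462, giving 1−D = 0.5191.
Difference = |0.3416 − 0.5191| = 0.1775, i.e. 0.18 to 2 decimal places.

0.18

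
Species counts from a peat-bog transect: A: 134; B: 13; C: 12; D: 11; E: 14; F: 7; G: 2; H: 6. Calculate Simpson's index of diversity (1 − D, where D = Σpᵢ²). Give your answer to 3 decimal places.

Total N = 134+13+12+11+14+7+2+6 = 199, so the proportions are 0.67337, 0.06533, 0.0603, 0.05528, 0.07035, 0.03518, 0.01005, 0.03015 (working shown to 5 dp, full precision carried).
D = 0.67337² + 0.06533² + 0.0603² + 0.05528² + 0.07035² + 0.03518² + 0.01005² + 0.03015² = 0.45342 + 0.00427 + 0.00364 + 0.00306 + 0.00495 + 0.00124 + 0.00010 + 0.00091 = 0.47158.
So 1 − D = 0.52842, i.e. 0.528 to 3 decimal places.

0.528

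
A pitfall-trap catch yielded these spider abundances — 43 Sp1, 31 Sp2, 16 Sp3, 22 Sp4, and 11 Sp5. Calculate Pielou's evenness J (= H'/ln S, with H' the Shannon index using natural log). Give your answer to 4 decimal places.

0.9344

Total N = 43+31+16+22+11 = 123, so the proportions are 0.349593, 0.252033, 0.130081, 0.178862, 0.089431 (working shown to 6 dp, full precision carried).
H' = −Σ pᵢ ln pᵢ = −((-0.367417) + (-0.347351) + (-0.265313) + (-0.307847) + (-0.215912)) = 1.503840.
With S = 5 species, ln S = 1.609438, so J = 1.503840/1.609438 = 0.934388, i.e. 0.9344 to 4 decimal places.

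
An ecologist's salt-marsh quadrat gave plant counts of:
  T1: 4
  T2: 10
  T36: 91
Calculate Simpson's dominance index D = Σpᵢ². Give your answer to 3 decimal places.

0.762

Total N = 4+10+91 = 105, so the proportions are 0.0381, 0.09524, 0.86667 (working shown to 5 dp, full precision carried).
D = 0.0381² + 0.09524² + 0.86667² = 0.00145 + 0.00907 + 0.75111 = 0.76163.
To 3 decimal places, D = 0.762.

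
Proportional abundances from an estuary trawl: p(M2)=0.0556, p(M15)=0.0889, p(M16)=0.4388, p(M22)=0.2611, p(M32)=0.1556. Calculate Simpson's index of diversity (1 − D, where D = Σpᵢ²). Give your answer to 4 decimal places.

D = 0.0556² + 0.0889² + 0.4388² + 0.2611² + 0.1556² = 0.003091 + 0.007903 + 0.192545 + 0.068173 + 0.024211 = 0.295925 (working shown to 6 dp, full precision carried).
So 1 − D = 0.704075, i.e. 0.7041 to 4 decimal places.

0.7041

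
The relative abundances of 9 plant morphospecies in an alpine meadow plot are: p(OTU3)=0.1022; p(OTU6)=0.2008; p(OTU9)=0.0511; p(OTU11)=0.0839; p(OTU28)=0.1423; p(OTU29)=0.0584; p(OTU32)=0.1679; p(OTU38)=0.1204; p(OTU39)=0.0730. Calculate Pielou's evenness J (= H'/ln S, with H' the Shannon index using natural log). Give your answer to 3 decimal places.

0.958

H' = −Σ pᵢ ln pᵢ = −((-0.23310) + (-0.32237) + (-0.15197) + (-0.20792) + (-0.27746) + (-0.16588) + (-0.29960) + (-0.25488) + (-0.19106)) = 2.10424 (working shown to 5 dp, full precision carried).
With S = 9 species, ln S = 2.19722, so J = 2.10424/2.19722 = 0.95768, i.e. 0.958 to 3 decimal places.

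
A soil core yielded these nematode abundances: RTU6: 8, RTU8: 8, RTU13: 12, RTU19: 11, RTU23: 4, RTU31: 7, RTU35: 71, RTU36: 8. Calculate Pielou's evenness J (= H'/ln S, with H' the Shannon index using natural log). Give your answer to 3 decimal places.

0.742

Total N = 8+8+12+11+4+7+71+8 = 129, so the proportions are 0.06202, 0.06202, 0.09302, 0.08527, 0.03101, 0.05426, 0.55039, 0.06202 (working shown to 5 dp, full precision carried).
H' = −Σ pᵢ ln pᵢ = −((-0.17243) + (-0.17243) + (-0.22092) + (-0.20993) + (-0.10771) + (-0.15812) + (-0.32865) + (-0.17243)) = 1.54261.
With S = 8 species, ln S = 2.07944, so J = 1.54261/2.07944 = 0.74184, i.e. 0.742 to 3 decimal places.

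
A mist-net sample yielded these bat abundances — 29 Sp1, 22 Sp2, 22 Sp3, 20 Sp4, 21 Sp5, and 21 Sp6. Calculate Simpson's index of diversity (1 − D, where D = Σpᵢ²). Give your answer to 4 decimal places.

0.8304

Total N = 29+22+22+20+21+21 = 135, so the proportions are 0.214815, 0.162963, 0.162963, 0.148148, 0.155556, 0.155556 (working shown to 6 dp, full precision carried).
D = 0.214815² + 0.162963² + 0.162963² + 0.148148² + 0.155556² + 0.155556² = 0.046145 + 0.026557 + 0.026557 + 0.021948 + 0.024198 + 0.024198 = 0.169602.
So 1 − D = 0.830398, i.e. 0.8304 to 4 decimal places.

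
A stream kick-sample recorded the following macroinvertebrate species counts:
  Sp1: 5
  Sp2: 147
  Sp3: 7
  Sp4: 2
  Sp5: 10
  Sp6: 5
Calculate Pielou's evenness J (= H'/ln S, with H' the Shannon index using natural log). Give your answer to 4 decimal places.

0.3878

Total N = 5+147+7+2+10+5 = 176, so the proportions are 0.028409, 0.835227, 0.039773, 0.011364, 0.056818, 0.028409 (working shown to 6 dp, full precision carried).
H' = −Σ pᵢ ln pᵢ = −((-0.101166) + (-0.150384) + (-0.128250) + (-0.050879) + (-0.162949) + (-0.101166)) = 0.694794.
With S = 6 species, ln S = 1.791759, so J = 0.694794/1.791759 = 0.387772, i.e. 0.3878 to 4 decimal places.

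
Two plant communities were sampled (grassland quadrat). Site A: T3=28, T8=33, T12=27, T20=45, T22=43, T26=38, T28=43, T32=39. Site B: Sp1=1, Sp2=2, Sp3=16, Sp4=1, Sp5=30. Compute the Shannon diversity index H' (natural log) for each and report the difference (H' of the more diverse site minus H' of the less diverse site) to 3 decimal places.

Site A: N=296, proportions 0.09459, 0.11149, 0.09122, 0.15203, 0.14527, 0.12838, 0.14527, 0.13176, giving H' = 2.06352 (working shown to 5 dp, full precision carried).
Site B: N=50, proportions 0.02, 0.04, 0.32, 0.02, 0.6, giving H' = 0.95635.
Difference = |2.06352 − 0.95635| = 1.10717, i.e. 1.107 to 3 decimal places.

1.107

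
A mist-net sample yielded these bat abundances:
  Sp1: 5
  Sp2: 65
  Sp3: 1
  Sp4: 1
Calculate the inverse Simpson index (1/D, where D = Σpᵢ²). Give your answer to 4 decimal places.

Total N = 5+65+1+1 = 72, so the proportions are 0.0694444, 0.9027778, 0.0138889, 0.0138889 (working shown to 7 dp, full precision carried).
D = 0.0694444² + 0.9027778² + 0.0138889² + 0.0138889² = 0.0048225 + 0.8150077 + 0.0001929 + 0.0001929 = 0.8202160.
So 1/D = 1.219191, i.e. 1.2192 to 4 decimal places.

1.2192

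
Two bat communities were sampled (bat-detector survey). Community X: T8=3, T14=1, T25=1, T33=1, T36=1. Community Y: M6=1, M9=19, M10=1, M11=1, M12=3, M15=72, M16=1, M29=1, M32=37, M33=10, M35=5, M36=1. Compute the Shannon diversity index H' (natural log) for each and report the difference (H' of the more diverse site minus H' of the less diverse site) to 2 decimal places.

Community X: N=7, proportions 0.4286, 0.1429, 0.1429, 0.1429, 0.1429, giving H' = 1.4751 (working shown to 4 dp, full precision carried).
Community Y: N=152, proportions 0.0066, 0.125, 0.0066, 0.0066, 0.0197, 0.4737, 0.0066, 0.0066, 0.2434, 0.0658, 0.0329, 0.0066, giving H' = 1.5250.
Difference = |1.4751 − 1.5250| = 0.0499, i.e. 0.05 to 2 decimal places.

0.05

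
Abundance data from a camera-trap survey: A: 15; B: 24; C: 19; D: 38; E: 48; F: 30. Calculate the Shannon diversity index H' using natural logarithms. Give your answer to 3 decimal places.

Total N = 15+24+19+38+48+30 = 174, so the proportions are 0.08621, 0.13793, 0.1092, 0.21839, 0.27586, 0.17241 (working shown to 5 dp, full precision carried).
Each pᵢ ln pᵢ term: 0.08621×(-2.45101)=-0.21129, 0.13793×(-1.98100)=-0.27324, 0.1092×(-2.21462)=-0.24183, 0.21839×(-1.52147)=-0.33227, 0.27586×(-1.28785)=-0.35527, 0.17241×(-1.75786)=-0.30308.
Sum = -1.71699, so H' = 1.717.

1.717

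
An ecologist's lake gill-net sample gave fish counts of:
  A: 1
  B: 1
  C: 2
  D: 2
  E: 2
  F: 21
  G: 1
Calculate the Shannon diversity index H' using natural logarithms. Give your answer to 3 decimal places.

Total N = 1+1+2+2+2+21+1 = 30, so the proportions are 0.03333, 0.03333, 0.06667, 0.06667, 0.06667, 0.7, 0.03333 (working shown to 5 dp, full precision carried).
Each pᵢ ln pᵢ term: 0.03333×(-3.40120)=-0.11337, 0.03333×(-3.40120)=-0.11337, 0.06667×(-2.70805)=-0.18054, 0.06667×(-2.70805)=-0.18054, 0.06667×(-2.70805)=-0.18054, 0.7×(-0.35667)=-0.24967, 0.03333×(-3.40120)=-0.11337.
Sum = -1.13140, so H' = 1.131.

1.131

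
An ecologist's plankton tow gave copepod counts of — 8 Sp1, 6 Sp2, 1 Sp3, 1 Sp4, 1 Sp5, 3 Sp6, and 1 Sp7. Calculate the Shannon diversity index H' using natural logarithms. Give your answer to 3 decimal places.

1.583

Total N = 8+6+1+1+1+3+1 = 21, so the proportions are 0.38095, 0.28571, 0.04762, 0.04762, 0.04762, 0.14286, 0.04762 (working shown to 5 dp, full precision carried).
Each pᵢ ln pᵢ term: 0.38095×(-0.96508)=-0.36765, 0.28571×(-1.25276)=-0.35793, 0.04762×(-3.04452)=-0.14498, 0.04762×(-3.04452)=-0.14498, 0.04762×(-3.04452)=-0.14498, 0.14286×(-1.94591)=-0.27799, 0.04762×(-3.04452)=-0.14498.
Sum = -1.58348, so H' = 1.583.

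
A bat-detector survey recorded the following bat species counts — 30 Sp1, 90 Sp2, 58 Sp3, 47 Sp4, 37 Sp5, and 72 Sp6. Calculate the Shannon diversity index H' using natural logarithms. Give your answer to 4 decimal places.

Total N = 30+90+58+47+37+72 = 334, so the proportions are 0.08982, 0.269461, 0.173653, 0.140719, 0.110778, 0.215569 (working shown to 6 dp, full precision carried).
Each pᵢ ln pᵢ term: 0.08982×(-2.409944)=-0.216462, 0.269461×(-1.311331)=-0.353353, 0.173653×(-1.750698)=-0.304013, 0.140719×(-1.960993)=-0.275948, 0.110778×(-2.200223)=-0.243737, 0.215569×(-1.534475)=-0.330785.
Sum = -1.724299, so H' = 1.7243.

1.7243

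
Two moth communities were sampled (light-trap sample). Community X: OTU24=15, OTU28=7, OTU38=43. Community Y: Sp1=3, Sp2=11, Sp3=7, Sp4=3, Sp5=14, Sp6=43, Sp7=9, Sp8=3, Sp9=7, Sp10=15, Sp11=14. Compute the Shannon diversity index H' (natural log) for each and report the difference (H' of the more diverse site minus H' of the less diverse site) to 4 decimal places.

1.2211

Community X: N=65, proportions 0.230769, 0.107692, 0.661538, giving H' = 0.851715 (working shown to 6 dp, full precision carried).
Community Y: N=129, proportions 0.023256, 0.085271, 0.054264, 0.023256, 0.108527, 0.333333, 0.069767, 0.023256, 0.054264, 0.116279, 0.108527, giving H' = 2.072773.
Difference = |0.851715 − 2.072773| = 1.221058, i.e. 1.2211 to 4 decimal places.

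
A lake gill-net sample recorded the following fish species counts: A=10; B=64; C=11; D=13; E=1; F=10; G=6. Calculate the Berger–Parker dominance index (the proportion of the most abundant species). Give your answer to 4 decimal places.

0.5565

Total N = 10+64+11+13+1+10+6 = 115, so the proportions are 0.086957, 0.556522, 0.095652, 0.113043, 0.008696, 0.086957, 0.052174 (working shown to 6 dp, full precision carried).
The largest proportion is 0.556522, i.e. d = 0.5565 to 4 decimal places.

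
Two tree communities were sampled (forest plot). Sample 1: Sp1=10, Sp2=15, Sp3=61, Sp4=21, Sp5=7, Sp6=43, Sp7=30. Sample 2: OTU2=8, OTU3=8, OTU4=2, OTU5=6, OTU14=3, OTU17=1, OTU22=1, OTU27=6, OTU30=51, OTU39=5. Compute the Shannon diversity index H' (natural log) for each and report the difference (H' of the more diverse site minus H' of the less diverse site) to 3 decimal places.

Sample 1: N=187, proportions 0.05348, 0.08021, 0.3262, 0.1123, 0.03743, 0.22995, 0.16043, giving H' = 1.72451 (working shown to 5 dp, full precision carried).
Sample 2: N=91, proportions 0.08791, 0.08791, 0.02198, 0.06593, 0.03297, 0.01099, 0.01099, 0.06593, 0.56044, 0.05495, giving H' = 1.56553.
Difference = |1.72451 − 1.56553| = 0.15898, i.e. 0.159 to 3 decimal places.

0.159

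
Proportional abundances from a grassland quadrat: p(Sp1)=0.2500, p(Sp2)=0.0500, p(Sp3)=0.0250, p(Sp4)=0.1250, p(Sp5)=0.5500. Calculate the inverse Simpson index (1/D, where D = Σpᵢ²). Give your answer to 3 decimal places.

D = 0.25² + 0.05² + 0.025² + 0.125² + 0.55² = 0.062500 + 0.002500 + 0.000625 + 0.015625 + 0.302500 = 0.383750 (working shown to 6 dp, full precision carried).
So 1/D = 2.60586, i.e. 2.606 to 3 decimal places.

2.606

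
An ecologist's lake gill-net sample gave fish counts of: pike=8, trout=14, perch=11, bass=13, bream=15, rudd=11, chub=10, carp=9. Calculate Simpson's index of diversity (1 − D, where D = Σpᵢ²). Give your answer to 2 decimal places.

0.87

Total N = 8+14+11+13+15+11+10+9 = 91, so the proportions are 0.0879, 0.1538, 0.1209, 0.1429, 0.1648, 0.1209, 0.1099, 0.0989 (working shown to 4 dp, full precision carried).
D = 0.0879² + 0.1538² + 0.1209² + 0.1429² + 0.1648² + 0.1209² + 0.1099² + 0.0989² = 0.0077 + 0.0237 + 0.0146 + 0.0204 + 0.0272 + 0.0146 + 0.0121 + 0.0098 = 0.1301.
So 1 − D = 0.8699, i.e. 0.87 to 2 decimal places.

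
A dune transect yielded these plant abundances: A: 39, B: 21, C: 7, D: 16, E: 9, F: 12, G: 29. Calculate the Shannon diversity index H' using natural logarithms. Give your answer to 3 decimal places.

Total N = 39+21+7+16+9+12+29 = 133, so the proportions are 0.29323, 0.15789, 0.05263, 0.1203, 0.06767, 0.09023, 0.21805 (working shown to 5 dp, full precision carried).
Each pᵢ ln pᵢ term: 0.29323×(-1.22679)=-0.35973, 0.15789×(-1.84583)=-0.29145, 0.05263×(-2.94444)=-0.15497, 0.1203×(-2.11776)=-0.25477, 0.06767×(-2.69312)=-0.18224, 0.09023×(-2.40544)=-0.21703, 0.21805×(-1.52305)=-0.33209.
Sum = -1.79229, so H' = 1.792.

1.792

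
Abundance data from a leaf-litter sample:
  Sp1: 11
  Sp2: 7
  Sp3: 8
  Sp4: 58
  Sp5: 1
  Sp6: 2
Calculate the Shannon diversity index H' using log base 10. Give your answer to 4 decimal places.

Total N = 11+7+8+58+1+2 = 87, so the proportions are 0.126437, 0.08046, 0.091954, 0.666667, 0.011494, 0.022989 (working shown to 6 dp, full precision carried).
Each pᵢ log₁₀ pᵢ term: 0.126437×(-0.898127)=-0.113556, 0.08046×(-1.094421)=-0.088057, 0.091954×(-1.036429)=-0.095304, 0.666667×(-0.176091)=-0.117394, 0.011494×(-1.939519)=-0.022293, 0.022989×(-1.638489)=-0.037666.
Sum = -0.474271, so H' = 0.4743.

0.4743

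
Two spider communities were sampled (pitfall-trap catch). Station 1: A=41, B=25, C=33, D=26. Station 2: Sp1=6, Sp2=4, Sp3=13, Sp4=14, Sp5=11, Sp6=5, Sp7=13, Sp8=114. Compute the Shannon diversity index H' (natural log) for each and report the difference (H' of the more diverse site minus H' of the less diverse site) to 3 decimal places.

0.030

Station 1: N=125, proportions 0.328, 0.2, 0.264, 0.208, giving H' = 1.365725 (working shown to 6 dp, full precision carried).
Station 2: N=180, proportions 0.033333, 0.022222, 0.072222, 0.077778, 0.061111, 0.027778, 0.072222, 0.633333, giving H' = 1.335835.
Difference = |1.365725 − 1.335835| = 0.029890, i.e. 0.030 to 3 decimal places.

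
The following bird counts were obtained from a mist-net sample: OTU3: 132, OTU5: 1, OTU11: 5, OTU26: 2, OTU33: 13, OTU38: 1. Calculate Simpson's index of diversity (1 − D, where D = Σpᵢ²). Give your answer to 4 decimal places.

Total N = 132+1+5+2+13+1 = 154, so the proportions are 0.857143, 0.006494, 0.032468, 0.012987, 0.084416, 0.006494 (working shown to 6 dp, full precision carried).
D = 0.857143² + 0.006494² + 0.032468² + 0.012987² + 0.084416² + 0.006494² = 0.734694 + 0.000042 + 0.001054 + 0.000169 + 0.007126 + 0.000042 = 0.743127.
So 1 − D = 0.256873, i.e. 0.2569 to 4 decimal places.

0.2569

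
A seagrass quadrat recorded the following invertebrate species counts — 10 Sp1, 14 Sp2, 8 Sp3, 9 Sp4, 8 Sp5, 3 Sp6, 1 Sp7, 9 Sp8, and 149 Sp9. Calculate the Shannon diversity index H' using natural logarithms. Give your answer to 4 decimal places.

Total N = 10+14+8+9+8+3+1+9+149 = 211, so the proportions are 0.047393, 0.066351, 0.037915, 0.042654, 0.037915, 0.014218, 0.004739, 0.042654, 0.706161 (working shown to 6 dp, full precision carried).
Each pᵢ ln pᵢ term: 0.047393×(-3.049273)=-0.144515, 0.066351×(-2.712801)=-0.179996, 0.037915×(-3.272417)=-0.124073, 0.042654×(-3.154634)=-0.134558, 0.037915×(-3.272417)=-0.124073, 0.014218×(-4.253246)=-0.060473, 0.004739×(-5.351858)=-0.025364, 0.042654×(-3.154634)=-0.134558, 0.706161×(-0.347912)=-0.245682.
Sum = -1.173291, so H' = 1.1733.

1.1733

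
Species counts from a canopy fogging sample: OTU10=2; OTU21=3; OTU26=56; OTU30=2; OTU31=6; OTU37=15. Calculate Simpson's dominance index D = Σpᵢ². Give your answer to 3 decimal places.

0.484

Total N = 2+3+56+2+6+15 = 84, so the proportions are 0.02381, 0.03571, 0.66667, 0.02381, 0.07143, 0.17857 (working shown to 5 dp, full precision carried).
D = 0.02381² + 0.03571² + 0.66667² + 0.02381² + 0.07143² + 0.17857² = 0.00057 + 0.00128 + 0.44444 + 0.00057 + 0.00510 + 0.03189 = 0.48384.
To 3 decimal places, D = 0.484.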